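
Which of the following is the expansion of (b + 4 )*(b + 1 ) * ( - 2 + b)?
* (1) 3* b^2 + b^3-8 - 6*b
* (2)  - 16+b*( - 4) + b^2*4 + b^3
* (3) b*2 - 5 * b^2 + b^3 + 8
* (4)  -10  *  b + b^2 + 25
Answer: 1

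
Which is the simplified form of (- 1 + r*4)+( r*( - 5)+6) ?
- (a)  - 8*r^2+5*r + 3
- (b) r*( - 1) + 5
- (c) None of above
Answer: b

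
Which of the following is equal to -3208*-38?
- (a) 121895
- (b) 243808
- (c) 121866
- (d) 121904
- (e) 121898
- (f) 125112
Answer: d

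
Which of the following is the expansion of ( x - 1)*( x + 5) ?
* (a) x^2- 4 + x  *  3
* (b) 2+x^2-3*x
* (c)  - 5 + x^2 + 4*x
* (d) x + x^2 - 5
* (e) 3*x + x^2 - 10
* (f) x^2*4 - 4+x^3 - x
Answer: c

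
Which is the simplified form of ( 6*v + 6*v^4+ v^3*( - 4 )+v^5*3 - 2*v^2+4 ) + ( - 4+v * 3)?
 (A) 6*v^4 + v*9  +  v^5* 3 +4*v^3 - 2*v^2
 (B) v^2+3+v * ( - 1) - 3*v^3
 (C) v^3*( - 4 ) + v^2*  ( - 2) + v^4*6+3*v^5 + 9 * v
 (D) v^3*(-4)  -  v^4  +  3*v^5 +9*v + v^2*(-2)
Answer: C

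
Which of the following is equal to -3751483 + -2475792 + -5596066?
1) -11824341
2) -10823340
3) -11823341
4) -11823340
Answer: 3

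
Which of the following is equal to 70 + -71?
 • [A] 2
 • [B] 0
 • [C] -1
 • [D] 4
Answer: C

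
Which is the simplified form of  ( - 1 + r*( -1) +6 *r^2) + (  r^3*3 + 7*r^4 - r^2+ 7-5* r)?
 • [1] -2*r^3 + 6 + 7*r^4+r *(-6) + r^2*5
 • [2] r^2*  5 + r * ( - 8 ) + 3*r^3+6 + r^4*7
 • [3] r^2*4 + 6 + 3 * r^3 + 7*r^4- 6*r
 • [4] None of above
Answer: 4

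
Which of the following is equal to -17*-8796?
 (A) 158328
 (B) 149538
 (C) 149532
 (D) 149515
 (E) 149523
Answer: C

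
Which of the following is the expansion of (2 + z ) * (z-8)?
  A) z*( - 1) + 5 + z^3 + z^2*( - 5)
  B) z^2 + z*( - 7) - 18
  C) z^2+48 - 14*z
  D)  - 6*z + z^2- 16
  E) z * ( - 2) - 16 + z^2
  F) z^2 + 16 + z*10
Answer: D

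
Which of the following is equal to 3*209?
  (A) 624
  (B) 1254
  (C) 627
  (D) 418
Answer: C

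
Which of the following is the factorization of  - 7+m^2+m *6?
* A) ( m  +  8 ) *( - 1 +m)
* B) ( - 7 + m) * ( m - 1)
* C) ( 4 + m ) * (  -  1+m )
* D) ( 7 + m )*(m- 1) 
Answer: D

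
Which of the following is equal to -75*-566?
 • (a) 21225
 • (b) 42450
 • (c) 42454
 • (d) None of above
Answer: b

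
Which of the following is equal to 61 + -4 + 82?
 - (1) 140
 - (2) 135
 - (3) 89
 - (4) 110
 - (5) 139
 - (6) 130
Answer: 5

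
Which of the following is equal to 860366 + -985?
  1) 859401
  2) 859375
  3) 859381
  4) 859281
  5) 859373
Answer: 3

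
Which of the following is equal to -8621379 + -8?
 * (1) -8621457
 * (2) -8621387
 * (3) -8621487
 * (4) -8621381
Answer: 2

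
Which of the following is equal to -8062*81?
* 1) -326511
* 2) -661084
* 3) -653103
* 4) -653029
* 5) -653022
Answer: 5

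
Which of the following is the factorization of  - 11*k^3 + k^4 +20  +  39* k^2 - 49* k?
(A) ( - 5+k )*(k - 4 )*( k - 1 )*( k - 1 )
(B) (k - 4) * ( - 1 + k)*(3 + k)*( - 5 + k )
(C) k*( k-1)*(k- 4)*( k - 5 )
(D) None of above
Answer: A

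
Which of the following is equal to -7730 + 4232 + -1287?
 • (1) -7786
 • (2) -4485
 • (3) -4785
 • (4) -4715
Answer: 3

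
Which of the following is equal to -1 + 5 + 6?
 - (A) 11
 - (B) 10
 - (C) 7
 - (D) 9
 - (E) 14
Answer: B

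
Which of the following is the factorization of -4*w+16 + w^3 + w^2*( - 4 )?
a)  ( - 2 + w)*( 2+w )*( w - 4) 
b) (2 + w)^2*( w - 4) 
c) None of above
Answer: a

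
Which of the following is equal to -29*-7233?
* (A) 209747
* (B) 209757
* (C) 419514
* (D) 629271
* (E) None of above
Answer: B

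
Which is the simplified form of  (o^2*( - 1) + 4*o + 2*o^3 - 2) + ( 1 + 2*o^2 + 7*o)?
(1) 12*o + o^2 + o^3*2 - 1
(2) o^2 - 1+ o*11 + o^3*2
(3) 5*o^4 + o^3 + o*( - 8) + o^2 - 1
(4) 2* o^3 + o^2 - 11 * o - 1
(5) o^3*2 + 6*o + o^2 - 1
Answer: 2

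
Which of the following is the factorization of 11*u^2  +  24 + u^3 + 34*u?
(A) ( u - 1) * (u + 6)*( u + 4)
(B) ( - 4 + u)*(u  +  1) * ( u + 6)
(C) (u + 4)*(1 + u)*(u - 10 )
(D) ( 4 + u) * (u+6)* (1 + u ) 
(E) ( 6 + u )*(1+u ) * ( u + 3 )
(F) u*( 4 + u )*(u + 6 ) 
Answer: D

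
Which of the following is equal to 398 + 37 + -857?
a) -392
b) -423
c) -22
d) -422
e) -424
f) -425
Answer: d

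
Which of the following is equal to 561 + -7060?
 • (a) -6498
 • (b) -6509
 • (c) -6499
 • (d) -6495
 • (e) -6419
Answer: c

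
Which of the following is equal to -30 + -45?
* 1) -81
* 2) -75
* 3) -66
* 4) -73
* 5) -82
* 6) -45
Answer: 2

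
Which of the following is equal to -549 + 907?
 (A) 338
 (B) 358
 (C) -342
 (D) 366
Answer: B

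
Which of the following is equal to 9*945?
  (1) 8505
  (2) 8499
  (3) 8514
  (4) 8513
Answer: 1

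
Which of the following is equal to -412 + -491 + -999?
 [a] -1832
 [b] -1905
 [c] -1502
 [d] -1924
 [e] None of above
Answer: e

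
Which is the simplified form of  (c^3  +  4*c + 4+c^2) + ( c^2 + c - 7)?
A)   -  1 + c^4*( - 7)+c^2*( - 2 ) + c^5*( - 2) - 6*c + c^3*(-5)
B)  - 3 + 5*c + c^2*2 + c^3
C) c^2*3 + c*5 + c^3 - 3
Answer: B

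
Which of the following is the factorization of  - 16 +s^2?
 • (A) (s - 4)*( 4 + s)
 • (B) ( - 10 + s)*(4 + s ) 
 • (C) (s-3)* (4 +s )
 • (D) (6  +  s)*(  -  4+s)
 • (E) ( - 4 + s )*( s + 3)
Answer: A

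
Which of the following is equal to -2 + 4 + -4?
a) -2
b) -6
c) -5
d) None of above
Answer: a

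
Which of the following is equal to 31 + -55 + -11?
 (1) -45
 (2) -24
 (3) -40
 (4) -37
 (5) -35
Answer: 5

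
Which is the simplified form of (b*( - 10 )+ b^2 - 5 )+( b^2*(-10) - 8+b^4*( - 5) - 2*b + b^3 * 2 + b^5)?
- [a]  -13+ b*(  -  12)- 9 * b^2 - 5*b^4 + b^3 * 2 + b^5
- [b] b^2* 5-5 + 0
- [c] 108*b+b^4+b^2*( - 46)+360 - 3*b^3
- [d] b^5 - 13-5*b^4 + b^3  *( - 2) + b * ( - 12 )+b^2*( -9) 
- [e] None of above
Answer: a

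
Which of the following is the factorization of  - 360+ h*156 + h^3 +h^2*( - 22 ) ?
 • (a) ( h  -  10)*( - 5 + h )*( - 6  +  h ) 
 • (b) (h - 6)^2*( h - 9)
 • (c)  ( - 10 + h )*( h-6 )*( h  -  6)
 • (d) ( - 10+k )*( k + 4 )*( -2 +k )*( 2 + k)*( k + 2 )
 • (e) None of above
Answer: c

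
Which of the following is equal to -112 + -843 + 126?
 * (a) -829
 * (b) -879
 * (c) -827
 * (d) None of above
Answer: a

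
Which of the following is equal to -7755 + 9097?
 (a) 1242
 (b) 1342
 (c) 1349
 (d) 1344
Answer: b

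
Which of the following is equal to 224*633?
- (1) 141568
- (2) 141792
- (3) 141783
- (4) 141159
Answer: 2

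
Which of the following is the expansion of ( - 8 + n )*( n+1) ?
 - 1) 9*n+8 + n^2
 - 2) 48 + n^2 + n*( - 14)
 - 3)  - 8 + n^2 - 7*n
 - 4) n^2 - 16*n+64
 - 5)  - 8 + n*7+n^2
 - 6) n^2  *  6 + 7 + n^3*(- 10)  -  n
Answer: 3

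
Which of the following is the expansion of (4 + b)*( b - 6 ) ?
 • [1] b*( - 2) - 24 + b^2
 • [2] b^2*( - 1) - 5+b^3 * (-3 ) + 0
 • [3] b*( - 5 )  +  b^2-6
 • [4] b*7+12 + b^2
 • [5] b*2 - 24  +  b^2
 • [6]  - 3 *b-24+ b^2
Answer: 1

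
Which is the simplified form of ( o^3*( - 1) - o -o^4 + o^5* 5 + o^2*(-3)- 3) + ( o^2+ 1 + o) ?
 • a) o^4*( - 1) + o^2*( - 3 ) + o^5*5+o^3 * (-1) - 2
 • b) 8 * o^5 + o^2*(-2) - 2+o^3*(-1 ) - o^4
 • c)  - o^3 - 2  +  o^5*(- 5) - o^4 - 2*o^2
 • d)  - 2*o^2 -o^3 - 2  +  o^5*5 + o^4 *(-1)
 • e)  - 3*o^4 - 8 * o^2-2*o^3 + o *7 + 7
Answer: d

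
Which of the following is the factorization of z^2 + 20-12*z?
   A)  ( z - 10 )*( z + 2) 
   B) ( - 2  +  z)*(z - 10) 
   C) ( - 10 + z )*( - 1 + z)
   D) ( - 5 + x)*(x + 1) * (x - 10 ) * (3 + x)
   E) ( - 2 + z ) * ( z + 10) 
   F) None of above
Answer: B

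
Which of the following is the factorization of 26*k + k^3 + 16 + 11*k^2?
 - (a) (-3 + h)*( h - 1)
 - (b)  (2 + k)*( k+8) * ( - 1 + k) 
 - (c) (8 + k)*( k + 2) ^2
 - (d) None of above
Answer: d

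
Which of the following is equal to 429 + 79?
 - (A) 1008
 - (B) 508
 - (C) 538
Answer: B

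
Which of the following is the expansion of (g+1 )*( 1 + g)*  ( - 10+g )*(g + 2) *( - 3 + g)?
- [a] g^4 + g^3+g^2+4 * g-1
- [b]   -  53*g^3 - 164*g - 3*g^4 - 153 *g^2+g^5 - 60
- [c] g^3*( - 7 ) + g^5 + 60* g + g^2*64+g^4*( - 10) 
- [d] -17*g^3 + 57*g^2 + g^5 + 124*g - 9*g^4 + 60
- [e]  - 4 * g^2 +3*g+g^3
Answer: d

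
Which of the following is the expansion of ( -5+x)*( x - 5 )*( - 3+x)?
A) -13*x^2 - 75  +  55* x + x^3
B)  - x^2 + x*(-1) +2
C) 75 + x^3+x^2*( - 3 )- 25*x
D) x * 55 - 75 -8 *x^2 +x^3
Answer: A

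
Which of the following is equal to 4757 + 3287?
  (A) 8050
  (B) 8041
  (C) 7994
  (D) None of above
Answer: D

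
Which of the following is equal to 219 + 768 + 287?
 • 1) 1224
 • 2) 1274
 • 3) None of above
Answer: 2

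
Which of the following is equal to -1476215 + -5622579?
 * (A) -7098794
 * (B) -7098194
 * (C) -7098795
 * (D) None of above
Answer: A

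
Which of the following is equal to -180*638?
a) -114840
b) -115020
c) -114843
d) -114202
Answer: a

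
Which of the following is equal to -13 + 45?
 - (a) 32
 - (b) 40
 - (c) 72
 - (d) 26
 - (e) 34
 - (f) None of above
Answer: a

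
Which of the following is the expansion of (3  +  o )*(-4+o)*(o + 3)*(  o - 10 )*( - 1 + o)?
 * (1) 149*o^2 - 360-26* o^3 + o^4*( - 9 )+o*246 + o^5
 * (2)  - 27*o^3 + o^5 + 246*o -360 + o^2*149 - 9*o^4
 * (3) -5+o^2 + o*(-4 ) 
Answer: 2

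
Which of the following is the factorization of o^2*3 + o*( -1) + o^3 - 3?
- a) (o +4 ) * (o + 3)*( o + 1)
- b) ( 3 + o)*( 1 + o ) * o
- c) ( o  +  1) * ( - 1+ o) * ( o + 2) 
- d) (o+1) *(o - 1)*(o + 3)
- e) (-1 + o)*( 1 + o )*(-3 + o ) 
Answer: d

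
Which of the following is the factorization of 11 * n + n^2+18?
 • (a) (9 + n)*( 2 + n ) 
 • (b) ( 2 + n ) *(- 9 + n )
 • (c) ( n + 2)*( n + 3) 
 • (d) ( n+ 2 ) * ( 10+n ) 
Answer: a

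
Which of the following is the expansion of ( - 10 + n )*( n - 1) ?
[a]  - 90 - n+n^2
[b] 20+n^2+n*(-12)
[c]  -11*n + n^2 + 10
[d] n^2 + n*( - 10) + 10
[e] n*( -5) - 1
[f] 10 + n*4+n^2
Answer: c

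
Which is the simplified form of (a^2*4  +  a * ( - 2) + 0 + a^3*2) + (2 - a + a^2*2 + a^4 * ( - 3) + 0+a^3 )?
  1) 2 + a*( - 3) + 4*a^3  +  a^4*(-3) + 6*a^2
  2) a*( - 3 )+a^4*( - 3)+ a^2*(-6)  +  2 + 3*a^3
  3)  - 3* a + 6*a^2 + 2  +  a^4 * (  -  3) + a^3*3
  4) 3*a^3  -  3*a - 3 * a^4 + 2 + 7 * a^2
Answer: 3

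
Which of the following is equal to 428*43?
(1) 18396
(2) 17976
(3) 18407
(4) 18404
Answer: 4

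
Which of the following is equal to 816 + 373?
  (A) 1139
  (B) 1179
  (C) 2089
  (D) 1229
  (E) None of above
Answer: E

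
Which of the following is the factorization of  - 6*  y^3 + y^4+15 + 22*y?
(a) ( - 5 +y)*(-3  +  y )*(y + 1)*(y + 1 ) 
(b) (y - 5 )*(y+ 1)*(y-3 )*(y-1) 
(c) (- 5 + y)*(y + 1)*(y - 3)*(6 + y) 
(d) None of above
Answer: a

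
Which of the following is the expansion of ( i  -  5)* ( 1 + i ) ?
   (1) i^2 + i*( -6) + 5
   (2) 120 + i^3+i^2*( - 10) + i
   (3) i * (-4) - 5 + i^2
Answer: 3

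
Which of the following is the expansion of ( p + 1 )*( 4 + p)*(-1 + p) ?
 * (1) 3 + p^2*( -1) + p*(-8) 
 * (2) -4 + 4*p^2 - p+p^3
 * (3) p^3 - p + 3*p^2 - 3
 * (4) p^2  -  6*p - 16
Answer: 2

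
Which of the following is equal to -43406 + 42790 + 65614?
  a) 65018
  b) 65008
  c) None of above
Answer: c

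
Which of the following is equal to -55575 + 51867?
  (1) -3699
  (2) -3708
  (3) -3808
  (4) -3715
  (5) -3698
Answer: 2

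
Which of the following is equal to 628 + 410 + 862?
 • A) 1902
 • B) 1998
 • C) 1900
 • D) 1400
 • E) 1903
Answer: C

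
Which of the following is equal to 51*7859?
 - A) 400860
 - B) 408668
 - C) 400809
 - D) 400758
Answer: C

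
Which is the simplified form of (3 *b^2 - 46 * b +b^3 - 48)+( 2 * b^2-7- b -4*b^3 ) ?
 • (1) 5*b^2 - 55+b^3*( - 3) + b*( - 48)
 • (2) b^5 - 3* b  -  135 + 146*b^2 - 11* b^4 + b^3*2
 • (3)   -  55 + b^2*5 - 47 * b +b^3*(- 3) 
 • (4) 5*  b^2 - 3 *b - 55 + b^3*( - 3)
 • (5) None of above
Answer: 3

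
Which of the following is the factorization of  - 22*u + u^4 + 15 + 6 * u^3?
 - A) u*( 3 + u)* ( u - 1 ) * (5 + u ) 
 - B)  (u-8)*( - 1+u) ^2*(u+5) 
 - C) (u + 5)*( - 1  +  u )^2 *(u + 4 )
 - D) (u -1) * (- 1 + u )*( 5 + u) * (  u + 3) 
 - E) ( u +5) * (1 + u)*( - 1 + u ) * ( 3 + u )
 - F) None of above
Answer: D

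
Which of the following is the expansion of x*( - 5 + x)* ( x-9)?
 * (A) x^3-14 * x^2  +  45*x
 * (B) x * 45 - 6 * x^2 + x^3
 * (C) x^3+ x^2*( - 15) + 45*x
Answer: A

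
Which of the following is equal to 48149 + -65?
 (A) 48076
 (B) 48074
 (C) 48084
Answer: C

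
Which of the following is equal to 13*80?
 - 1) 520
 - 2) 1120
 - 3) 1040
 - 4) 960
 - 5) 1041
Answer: 3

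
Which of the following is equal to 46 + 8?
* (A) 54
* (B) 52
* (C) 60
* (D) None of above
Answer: A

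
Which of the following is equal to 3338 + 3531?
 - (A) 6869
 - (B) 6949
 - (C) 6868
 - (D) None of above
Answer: A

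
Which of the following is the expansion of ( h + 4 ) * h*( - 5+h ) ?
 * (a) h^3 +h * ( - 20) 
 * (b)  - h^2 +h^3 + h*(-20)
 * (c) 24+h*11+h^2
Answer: b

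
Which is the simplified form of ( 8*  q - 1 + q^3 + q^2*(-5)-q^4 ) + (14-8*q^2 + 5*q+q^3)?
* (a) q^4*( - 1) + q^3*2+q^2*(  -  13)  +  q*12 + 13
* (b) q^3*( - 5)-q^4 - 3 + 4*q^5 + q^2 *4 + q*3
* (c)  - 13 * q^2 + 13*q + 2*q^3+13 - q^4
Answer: c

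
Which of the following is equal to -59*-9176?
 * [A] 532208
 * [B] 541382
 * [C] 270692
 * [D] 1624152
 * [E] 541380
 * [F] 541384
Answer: F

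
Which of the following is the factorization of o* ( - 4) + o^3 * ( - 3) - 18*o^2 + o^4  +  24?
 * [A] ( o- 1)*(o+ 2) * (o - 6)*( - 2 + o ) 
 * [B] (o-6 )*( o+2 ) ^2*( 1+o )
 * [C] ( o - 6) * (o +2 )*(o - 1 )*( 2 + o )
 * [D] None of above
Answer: C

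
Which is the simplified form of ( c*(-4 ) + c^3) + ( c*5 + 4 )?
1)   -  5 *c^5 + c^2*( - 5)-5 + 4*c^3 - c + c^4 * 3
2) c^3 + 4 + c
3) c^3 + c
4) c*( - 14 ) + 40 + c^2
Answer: 2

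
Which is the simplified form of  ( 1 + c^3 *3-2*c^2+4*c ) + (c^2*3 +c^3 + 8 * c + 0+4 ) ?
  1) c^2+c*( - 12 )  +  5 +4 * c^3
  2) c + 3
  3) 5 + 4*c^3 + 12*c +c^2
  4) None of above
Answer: 3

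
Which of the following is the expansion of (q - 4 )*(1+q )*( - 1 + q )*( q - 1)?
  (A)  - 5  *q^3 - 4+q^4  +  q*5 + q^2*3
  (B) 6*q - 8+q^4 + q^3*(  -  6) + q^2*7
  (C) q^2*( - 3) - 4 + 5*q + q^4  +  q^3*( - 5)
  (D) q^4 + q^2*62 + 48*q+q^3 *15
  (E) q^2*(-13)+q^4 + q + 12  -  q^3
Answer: A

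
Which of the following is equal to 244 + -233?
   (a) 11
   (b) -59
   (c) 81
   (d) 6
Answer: a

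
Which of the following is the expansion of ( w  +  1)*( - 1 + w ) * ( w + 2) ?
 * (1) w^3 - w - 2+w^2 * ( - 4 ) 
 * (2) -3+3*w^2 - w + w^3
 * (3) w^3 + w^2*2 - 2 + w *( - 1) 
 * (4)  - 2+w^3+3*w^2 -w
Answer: 3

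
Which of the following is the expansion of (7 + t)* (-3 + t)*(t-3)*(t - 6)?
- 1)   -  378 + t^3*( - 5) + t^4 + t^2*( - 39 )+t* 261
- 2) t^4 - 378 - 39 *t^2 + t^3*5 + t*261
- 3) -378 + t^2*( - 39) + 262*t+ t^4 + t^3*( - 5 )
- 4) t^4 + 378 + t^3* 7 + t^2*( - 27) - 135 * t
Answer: 1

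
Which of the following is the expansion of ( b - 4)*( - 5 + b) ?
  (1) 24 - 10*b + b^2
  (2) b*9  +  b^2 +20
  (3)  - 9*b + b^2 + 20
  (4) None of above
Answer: 3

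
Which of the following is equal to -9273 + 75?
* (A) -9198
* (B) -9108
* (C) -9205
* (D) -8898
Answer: A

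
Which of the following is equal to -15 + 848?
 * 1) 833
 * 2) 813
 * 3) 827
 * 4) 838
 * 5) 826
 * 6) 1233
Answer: 1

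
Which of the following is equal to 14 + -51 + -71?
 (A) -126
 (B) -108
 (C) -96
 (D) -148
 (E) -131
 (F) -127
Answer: B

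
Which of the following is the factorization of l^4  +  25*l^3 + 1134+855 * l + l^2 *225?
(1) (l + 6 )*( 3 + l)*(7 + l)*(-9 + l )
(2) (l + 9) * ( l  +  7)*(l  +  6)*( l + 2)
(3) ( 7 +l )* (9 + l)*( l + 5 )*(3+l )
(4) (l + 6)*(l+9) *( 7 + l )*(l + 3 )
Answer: 4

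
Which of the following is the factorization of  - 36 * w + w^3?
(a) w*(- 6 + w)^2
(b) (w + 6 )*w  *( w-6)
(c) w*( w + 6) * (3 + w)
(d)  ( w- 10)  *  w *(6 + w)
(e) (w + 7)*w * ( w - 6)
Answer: b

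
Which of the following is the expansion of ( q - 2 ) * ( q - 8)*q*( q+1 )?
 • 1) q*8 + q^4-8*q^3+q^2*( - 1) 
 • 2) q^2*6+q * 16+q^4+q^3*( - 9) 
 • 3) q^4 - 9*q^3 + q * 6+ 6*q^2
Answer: 2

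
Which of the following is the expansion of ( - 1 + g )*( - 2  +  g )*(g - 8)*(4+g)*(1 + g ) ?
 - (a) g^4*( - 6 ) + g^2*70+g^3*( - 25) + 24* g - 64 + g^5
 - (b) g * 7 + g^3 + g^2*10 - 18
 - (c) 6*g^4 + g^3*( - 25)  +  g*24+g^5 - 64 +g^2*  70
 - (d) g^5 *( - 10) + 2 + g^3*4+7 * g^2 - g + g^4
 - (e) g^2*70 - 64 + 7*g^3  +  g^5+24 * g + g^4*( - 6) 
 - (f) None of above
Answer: a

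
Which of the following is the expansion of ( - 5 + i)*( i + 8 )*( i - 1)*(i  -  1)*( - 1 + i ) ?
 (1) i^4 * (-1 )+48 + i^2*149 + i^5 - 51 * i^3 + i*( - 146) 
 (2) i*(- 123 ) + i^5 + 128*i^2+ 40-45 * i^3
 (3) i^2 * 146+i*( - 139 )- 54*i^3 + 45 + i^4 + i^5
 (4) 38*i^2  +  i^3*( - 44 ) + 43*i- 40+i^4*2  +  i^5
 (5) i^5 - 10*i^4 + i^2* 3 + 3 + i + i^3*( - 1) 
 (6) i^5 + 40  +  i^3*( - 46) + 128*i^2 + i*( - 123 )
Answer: 6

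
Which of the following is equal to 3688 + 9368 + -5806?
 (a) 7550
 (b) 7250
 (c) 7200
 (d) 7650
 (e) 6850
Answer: b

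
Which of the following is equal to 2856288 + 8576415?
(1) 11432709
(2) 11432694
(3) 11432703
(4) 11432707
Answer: 3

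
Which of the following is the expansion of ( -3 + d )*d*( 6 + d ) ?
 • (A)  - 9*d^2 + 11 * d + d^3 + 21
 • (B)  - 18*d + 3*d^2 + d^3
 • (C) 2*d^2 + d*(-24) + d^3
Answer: B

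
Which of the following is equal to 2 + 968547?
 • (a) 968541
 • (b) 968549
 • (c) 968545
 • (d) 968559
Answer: b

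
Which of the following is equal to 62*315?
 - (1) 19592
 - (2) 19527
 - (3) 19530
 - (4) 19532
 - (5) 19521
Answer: 3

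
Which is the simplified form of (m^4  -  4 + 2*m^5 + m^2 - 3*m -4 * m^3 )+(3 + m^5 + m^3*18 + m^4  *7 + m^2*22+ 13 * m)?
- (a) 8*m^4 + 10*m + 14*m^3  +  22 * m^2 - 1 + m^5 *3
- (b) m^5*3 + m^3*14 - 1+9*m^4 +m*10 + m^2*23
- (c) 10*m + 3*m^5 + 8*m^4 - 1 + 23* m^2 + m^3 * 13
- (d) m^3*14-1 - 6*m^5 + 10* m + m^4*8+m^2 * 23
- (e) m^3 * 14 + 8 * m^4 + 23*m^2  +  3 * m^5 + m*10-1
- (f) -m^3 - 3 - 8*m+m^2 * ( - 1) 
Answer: e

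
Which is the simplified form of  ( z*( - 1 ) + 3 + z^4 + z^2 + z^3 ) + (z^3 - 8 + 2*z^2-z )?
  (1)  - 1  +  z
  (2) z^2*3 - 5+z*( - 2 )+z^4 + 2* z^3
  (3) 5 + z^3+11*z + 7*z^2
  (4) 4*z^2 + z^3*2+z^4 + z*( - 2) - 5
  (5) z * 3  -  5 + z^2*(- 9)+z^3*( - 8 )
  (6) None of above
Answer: 2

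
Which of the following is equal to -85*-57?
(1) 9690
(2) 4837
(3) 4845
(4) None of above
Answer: 3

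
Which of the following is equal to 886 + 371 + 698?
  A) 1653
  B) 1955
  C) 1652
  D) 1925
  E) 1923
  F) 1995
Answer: B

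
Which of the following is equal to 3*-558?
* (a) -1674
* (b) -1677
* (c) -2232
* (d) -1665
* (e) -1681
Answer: a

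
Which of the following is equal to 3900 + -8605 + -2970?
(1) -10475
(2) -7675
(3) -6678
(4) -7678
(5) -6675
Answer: 2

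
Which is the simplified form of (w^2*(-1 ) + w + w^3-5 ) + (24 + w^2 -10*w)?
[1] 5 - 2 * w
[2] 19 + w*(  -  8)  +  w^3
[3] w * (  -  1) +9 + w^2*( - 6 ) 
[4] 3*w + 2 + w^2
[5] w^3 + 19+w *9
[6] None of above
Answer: 6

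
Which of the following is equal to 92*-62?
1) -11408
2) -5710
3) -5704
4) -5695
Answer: 3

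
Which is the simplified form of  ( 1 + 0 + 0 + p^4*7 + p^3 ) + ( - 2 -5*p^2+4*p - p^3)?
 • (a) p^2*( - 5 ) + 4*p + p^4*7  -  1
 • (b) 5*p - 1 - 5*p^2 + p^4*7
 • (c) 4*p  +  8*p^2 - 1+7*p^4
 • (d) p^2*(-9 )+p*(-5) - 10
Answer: a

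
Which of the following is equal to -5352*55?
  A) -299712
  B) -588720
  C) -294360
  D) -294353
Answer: C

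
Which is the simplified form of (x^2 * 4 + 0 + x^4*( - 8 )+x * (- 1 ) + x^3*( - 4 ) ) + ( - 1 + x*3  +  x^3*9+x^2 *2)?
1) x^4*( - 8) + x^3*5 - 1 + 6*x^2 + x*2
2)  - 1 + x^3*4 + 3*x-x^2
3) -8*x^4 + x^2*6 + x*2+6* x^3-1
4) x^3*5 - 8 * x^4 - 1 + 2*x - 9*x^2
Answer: 1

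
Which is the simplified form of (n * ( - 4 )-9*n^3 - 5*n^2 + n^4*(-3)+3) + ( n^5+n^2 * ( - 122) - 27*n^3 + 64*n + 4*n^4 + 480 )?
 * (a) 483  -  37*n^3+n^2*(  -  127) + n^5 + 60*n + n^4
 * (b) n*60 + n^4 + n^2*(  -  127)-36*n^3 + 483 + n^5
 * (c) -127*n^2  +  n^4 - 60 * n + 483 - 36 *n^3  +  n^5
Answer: b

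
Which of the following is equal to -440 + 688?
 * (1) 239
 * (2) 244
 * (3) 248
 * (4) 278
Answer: 3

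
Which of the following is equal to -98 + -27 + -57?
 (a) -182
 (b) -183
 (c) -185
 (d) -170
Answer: a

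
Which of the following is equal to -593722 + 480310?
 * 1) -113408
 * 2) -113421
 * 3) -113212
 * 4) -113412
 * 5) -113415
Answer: 4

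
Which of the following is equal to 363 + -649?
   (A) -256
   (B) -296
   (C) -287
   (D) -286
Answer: D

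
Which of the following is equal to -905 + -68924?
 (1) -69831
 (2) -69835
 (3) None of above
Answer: 3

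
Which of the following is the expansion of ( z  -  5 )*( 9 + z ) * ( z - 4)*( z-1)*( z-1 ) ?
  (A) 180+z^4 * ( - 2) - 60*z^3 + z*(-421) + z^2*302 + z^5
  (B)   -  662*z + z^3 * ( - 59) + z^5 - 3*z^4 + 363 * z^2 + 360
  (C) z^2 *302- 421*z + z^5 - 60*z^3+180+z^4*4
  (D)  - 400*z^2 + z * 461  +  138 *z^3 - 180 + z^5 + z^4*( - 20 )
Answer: A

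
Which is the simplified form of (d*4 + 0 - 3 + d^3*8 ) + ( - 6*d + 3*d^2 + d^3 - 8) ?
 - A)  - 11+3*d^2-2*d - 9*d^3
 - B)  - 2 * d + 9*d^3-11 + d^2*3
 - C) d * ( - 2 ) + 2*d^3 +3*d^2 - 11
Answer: B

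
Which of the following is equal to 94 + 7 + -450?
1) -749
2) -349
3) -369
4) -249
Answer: 2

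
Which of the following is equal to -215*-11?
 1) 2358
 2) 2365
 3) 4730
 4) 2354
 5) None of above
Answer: 2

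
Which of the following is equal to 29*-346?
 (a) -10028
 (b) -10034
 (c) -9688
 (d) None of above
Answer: b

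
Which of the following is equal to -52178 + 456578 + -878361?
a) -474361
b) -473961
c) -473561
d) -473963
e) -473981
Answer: b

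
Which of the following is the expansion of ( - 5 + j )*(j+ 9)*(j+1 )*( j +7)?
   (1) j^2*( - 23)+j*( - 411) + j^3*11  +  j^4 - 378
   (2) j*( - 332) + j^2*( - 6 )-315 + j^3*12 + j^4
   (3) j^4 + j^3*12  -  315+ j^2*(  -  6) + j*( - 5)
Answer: 2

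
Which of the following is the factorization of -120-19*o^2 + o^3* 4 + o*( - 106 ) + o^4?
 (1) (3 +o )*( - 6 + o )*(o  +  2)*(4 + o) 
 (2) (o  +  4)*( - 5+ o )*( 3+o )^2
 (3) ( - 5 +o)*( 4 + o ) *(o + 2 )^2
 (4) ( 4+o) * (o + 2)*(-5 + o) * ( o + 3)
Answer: 4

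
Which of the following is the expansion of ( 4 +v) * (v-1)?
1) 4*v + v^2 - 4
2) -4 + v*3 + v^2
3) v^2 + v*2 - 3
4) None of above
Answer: 2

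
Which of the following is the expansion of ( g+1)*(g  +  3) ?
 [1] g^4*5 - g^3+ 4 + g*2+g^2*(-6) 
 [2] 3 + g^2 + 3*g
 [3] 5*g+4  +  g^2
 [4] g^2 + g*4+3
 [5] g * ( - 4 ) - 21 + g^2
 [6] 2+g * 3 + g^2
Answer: 4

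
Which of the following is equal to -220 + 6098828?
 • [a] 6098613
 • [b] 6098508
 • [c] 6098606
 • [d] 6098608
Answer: d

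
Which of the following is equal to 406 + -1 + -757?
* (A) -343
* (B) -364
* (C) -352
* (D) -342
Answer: C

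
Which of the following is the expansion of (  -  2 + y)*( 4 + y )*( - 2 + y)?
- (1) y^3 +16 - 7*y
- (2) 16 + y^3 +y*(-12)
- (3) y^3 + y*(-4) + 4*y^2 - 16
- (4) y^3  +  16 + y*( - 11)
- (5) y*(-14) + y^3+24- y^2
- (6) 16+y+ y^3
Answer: 2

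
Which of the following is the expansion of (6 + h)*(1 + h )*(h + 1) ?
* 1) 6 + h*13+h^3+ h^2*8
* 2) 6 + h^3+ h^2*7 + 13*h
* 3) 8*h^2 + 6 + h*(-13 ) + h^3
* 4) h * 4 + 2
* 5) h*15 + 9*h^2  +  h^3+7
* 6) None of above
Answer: 1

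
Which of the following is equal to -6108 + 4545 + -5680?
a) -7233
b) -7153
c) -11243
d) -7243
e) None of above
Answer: d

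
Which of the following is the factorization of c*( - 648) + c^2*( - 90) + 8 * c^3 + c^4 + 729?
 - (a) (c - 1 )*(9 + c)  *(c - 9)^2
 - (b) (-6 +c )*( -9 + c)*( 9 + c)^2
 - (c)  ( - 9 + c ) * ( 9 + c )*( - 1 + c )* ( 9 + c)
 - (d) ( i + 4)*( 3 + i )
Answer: c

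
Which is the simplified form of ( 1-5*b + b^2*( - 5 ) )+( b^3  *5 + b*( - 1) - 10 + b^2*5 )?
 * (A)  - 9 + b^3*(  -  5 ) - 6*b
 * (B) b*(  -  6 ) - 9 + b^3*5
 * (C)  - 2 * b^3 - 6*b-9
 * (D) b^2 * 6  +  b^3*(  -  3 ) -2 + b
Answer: B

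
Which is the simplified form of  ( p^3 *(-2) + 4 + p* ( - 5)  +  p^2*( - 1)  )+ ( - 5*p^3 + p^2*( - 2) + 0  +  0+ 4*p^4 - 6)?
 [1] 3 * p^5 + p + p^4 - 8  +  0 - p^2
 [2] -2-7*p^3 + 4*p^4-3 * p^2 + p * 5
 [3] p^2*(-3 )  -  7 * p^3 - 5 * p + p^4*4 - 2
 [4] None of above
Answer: 3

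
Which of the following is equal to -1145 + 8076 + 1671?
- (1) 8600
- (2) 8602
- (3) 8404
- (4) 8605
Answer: 2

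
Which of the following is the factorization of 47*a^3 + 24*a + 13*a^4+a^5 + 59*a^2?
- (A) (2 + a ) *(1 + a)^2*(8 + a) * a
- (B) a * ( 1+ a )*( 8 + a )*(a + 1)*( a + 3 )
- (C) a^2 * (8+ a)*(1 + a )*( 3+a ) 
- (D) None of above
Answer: B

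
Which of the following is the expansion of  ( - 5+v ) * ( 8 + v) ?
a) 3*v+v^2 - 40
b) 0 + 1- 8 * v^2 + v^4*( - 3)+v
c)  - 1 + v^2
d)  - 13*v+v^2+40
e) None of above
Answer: a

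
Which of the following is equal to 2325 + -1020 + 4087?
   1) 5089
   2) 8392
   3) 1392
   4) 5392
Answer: 4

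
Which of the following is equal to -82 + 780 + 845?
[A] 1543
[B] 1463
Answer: A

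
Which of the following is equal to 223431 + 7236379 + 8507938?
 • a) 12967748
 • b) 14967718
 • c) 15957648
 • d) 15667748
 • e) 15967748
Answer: e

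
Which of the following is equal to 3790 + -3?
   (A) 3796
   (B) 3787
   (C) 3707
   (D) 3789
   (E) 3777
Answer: B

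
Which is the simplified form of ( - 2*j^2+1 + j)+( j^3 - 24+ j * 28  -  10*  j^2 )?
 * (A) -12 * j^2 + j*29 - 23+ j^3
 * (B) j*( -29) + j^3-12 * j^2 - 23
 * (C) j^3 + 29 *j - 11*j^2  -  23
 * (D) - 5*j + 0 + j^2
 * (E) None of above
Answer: A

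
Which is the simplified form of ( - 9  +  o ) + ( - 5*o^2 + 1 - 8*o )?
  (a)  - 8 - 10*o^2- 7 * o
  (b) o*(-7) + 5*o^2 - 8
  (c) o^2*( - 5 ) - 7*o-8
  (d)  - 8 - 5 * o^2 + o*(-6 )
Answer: c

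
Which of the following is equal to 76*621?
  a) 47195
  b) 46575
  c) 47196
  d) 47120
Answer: c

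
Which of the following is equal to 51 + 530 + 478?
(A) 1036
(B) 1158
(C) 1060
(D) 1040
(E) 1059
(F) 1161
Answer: E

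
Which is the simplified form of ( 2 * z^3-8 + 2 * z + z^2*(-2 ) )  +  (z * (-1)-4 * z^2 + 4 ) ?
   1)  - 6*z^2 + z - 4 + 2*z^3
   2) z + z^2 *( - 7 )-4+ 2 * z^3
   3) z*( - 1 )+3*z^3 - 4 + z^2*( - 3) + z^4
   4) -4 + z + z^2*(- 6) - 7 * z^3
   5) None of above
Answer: 1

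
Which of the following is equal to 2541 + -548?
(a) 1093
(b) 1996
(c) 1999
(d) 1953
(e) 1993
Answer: e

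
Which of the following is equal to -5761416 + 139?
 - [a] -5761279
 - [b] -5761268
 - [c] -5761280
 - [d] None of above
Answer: d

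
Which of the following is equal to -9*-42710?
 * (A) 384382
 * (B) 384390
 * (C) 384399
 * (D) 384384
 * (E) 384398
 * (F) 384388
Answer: B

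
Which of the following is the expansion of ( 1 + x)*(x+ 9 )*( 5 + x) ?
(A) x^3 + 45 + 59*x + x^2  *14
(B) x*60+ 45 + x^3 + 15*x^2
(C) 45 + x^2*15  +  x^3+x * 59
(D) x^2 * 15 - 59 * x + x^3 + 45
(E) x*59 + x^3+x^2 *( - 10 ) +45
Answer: C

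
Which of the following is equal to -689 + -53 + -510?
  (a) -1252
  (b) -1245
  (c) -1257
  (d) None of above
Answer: a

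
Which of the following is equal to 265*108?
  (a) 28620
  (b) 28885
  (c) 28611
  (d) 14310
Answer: a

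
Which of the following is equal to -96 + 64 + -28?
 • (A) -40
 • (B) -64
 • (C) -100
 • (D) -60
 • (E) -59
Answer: D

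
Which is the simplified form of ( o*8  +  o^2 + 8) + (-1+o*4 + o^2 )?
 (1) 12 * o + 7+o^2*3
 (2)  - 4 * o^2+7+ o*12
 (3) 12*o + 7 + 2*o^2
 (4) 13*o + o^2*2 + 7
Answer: 3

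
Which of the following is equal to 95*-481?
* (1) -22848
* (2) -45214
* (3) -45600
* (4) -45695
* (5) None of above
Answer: 4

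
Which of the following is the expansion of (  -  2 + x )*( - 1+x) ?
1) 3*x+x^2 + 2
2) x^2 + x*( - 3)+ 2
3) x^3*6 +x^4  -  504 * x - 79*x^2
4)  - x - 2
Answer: 2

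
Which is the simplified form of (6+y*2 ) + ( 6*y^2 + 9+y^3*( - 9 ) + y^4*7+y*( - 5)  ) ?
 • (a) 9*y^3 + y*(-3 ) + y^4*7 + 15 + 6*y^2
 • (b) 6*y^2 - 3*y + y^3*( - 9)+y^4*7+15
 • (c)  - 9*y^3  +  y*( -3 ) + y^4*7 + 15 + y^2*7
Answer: b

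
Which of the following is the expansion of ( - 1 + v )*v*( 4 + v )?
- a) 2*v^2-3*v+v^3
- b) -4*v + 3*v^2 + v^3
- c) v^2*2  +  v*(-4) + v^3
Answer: b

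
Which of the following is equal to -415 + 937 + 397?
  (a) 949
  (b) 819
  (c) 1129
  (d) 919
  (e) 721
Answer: d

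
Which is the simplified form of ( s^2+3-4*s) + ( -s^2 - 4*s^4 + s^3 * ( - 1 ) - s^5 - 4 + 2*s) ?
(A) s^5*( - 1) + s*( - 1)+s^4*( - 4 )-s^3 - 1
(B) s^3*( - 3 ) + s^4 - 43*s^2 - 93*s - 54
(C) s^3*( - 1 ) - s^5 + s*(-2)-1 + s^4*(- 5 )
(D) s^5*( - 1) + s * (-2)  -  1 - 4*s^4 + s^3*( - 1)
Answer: D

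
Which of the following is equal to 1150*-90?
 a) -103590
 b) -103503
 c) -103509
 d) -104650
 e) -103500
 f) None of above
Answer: e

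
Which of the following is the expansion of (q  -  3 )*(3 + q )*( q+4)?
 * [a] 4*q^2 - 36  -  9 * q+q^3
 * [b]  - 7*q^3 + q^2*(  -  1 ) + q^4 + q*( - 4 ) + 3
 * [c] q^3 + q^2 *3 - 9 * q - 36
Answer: a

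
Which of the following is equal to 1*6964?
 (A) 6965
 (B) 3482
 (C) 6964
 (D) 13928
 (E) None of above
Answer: C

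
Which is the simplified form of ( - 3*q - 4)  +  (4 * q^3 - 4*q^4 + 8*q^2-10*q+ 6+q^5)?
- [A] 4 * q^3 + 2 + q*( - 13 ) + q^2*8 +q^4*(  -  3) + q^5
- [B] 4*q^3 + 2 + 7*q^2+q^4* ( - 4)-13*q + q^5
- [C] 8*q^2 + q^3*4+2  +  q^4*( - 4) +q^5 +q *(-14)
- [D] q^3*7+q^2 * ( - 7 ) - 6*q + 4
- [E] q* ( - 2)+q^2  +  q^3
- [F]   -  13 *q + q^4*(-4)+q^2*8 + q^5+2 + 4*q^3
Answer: F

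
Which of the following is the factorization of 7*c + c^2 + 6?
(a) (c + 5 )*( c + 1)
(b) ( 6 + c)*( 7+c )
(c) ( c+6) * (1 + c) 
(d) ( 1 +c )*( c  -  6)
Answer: c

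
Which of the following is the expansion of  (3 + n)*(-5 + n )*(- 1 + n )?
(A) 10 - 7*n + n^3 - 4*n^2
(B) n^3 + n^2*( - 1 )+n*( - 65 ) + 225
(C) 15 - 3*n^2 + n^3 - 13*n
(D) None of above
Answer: C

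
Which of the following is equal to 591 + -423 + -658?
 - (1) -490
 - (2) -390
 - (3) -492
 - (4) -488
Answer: 1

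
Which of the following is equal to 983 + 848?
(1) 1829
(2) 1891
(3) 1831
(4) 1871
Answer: 3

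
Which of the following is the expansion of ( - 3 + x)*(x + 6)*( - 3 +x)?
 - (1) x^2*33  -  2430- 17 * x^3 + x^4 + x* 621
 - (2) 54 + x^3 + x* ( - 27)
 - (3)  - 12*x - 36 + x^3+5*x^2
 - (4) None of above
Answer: 2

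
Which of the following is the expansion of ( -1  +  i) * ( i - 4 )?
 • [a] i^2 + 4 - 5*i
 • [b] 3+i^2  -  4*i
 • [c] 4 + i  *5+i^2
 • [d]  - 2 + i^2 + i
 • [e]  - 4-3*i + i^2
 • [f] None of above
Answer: a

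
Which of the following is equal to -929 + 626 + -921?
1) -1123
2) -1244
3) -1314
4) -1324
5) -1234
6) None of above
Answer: 6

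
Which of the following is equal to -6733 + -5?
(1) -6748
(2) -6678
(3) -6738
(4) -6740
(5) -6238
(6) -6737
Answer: 3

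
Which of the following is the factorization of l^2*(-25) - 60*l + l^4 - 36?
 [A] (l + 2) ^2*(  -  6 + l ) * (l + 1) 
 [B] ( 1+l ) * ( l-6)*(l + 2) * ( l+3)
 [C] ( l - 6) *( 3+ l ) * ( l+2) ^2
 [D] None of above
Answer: B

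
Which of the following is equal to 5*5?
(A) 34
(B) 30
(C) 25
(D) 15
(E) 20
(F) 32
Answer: C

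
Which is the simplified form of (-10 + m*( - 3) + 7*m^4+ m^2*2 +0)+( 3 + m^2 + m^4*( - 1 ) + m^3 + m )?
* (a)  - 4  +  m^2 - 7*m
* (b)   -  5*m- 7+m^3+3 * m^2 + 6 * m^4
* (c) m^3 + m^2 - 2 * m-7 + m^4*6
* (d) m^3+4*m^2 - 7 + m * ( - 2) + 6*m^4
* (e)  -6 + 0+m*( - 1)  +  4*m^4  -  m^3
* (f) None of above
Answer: f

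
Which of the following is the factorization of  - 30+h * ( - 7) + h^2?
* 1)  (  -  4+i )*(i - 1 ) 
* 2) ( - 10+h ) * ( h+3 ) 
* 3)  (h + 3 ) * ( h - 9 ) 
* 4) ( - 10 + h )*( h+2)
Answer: 2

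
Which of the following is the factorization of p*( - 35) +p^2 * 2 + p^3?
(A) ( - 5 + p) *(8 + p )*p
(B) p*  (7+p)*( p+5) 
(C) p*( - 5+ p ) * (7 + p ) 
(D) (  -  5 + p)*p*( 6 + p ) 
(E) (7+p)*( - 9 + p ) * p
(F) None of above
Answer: C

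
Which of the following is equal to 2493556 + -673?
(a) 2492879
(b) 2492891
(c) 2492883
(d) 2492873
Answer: c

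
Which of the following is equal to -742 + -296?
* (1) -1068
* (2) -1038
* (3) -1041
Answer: 2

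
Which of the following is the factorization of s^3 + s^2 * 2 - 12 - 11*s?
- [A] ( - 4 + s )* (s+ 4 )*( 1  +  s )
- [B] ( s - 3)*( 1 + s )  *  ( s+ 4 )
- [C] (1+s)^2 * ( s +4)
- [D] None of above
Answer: B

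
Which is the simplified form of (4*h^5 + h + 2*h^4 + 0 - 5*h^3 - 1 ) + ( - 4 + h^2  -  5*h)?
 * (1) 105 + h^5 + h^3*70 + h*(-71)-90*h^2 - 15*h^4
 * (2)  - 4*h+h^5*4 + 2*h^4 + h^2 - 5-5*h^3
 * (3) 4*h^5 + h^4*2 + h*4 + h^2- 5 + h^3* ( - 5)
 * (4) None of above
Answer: 2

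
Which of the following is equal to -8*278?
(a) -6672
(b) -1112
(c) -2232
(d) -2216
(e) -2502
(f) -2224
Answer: f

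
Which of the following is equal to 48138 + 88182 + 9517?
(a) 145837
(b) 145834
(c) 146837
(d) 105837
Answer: a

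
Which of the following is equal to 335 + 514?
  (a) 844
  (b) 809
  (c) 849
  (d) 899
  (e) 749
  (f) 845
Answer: c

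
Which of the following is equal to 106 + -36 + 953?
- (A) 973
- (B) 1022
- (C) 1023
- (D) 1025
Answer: C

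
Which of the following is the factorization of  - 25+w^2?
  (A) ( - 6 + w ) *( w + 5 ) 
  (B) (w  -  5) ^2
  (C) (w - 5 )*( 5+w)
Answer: C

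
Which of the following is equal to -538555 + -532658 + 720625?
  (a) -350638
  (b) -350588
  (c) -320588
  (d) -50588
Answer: b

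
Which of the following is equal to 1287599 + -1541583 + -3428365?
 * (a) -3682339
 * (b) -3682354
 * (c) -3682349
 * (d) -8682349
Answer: c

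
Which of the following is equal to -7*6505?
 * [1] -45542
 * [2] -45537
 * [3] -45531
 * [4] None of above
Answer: 4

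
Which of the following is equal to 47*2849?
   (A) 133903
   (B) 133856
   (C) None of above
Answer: A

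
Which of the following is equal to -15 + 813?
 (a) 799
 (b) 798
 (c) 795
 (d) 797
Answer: b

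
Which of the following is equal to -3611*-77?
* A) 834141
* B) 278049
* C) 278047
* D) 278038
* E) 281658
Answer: C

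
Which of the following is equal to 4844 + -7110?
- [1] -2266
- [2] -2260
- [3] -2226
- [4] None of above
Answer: 1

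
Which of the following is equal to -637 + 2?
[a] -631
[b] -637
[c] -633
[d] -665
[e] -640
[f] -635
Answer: f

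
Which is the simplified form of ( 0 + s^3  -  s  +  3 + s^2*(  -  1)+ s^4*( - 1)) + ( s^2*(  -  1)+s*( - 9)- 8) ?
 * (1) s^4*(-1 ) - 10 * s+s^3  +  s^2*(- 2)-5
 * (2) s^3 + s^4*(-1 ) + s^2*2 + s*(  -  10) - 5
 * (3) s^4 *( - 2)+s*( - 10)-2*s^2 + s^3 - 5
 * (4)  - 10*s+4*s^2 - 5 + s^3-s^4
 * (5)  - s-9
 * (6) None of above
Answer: 1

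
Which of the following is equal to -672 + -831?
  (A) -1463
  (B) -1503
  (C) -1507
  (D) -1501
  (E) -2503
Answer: B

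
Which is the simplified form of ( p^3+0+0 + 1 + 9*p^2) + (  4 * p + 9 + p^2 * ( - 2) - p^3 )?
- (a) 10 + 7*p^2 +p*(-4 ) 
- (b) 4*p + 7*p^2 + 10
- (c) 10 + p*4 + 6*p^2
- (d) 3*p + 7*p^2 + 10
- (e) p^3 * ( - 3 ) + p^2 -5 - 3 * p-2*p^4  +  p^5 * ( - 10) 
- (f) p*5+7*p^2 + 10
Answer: b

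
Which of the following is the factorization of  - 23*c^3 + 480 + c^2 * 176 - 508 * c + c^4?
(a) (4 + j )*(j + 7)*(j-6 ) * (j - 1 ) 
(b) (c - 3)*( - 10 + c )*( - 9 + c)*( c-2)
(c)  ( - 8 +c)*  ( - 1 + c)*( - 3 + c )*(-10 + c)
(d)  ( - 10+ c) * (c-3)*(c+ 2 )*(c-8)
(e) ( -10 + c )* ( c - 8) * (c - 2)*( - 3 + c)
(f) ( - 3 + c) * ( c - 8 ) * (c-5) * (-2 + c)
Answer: e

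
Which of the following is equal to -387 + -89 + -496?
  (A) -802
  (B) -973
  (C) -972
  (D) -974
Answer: C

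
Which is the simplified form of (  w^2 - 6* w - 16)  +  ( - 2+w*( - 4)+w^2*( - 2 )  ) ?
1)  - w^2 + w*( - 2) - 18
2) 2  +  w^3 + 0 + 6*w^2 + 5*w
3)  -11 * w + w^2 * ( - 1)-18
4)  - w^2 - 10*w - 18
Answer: 4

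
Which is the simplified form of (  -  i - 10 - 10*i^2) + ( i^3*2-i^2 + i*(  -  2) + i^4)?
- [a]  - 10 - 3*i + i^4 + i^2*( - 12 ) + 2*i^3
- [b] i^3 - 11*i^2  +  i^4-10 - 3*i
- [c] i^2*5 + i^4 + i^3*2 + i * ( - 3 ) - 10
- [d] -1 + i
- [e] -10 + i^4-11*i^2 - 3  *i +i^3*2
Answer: e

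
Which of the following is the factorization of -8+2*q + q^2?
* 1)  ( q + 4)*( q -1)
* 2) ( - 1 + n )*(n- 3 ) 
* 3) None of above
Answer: 3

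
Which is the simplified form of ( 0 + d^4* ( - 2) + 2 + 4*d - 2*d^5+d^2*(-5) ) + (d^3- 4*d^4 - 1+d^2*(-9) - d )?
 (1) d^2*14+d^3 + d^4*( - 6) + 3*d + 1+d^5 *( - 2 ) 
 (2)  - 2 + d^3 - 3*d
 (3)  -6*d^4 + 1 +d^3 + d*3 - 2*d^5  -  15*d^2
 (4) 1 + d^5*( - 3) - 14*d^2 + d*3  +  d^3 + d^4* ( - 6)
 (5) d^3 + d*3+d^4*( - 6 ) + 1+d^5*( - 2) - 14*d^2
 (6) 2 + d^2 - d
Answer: 5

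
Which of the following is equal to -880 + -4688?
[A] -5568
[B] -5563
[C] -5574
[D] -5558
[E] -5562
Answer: A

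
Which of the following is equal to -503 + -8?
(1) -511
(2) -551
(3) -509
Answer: 1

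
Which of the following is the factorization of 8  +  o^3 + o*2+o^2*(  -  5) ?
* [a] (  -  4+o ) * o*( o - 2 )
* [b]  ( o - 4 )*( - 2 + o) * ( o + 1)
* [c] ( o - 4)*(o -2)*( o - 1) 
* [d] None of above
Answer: b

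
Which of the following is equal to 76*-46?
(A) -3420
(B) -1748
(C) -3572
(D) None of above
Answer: D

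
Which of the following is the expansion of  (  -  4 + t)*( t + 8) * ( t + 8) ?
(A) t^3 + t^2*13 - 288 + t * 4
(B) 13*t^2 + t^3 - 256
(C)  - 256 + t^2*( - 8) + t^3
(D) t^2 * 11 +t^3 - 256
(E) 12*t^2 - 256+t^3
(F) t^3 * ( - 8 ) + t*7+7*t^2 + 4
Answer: E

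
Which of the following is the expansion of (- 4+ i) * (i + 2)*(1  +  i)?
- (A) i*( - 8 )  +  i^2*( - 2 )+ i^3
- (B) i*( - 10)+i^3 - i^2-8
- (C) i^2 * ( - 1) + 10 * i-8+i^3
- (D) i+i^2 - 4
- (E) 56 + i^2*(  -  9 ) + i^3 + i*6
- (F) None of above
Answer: B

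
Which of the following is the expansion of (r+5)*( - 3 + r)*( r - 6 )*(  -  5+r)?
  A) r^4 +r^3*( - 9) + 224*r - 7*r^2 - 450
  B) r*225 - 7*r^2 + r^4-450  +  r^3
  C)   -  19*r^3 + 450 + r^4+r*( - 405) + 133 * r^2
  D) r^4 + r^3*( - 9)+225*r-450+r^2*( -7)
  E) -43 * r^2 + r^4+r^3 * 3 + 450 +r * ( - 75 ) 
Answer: D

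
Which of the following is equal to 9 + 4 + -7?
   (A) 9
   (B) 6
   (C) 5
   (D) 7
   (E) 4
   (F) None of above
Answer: B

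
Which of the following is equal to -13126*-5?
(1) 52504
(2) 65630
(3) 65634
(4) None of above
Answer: 2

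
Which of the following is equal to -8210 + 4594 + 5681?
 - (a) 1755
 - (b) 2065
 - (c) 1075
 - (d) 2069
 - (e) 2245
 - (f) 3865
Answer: b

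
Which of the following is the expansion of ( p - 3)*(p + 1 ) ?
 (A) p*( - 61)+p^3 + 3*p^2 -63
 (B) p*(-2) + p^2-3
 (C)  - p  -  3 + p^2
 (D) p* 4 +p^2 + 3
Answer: B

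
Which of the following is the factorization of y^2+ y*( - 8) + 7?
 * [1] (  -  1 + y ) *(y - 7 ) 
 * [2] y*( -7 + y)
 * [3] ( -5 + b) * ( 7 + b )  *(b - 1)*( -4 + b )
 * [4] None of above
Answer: 1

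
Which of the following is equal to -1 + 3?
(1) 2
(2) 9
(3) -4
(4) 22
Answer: 1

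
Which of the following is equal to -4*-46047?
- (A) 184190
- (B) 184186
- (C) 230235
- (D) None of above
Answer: D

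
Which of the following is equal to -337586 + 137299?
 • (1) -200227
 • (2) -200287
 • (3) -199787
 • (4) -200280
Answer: 2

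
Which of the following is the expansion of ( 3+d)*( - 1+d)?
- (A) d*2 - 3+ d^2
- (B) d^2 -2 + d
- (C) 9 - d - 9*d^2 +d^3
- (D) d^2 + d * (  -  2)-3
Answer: A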